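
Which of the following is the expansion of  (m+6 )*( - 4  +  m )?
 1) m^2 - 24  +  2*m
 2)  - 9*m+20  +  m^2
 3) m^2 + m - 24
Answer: 1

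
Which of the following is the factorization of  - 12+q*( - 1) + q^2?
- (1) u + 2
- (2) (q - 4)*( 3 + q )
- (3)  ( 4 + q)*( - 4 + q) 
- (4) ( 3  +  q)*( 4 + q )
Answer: 2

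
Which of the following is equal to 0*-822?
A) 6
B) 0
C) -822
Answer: B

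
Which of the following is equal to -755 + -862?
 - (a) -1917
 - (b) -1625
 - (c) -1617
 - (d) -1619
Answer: c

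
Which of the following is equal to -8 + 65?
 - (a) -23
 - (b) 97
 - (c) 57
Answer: c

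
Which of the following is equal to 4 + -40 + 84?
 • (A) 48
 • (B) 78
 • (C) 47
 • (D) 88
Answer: A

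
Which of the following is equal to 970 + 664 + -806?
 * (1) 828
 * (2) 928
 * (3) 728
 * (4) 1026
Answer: 1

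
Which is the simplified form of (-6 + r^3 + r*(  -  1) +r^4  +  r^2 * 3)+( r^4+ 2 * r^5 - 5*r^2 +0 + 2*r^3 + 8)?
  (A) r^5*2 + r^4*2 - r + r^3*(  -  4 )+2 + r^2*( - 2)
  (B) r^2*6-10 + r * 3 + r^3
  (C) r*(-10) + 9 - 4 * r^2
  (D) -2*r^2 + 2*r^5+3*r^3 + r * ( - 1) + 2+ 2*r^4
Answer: D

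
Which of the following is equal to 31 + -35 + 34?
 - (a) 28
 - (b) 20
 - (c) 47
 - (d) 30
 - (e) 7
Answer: d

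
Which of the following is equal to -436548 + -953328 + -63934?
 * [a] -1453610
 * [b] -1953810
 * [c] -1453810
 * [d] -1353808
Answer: c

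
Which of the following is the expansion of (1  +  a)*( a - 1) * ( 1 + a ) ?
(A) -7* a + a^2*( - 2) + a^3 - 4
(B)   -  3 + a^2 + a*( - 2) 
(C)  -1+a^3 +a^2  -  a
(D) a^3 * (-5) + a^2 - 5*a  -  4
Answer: C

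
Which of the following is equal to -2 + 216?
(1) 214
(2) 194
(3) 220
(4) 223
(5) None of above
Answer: 1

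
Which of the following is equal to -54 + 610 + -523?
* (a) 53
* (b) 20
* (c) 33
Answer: c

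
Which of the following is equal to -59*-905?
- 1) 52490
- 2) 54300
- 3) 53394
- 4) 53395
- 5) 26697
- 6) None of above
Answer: 4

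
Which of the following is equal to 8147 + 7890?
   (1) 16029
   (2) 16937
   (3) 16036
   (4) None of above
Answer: 4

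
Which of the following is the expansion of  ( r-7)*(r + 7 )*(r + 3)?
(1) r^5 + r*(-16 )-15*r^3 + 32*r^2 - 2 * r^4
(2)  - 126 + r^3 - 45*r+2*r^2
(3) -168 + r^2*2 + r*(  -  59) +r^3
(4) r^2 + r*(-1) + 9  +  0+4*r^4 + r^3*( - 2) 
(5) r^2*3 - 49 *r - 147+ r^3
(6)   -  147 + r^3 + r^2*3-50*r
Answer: 5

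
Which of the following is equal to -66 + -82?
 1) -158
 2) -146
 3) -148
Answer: 3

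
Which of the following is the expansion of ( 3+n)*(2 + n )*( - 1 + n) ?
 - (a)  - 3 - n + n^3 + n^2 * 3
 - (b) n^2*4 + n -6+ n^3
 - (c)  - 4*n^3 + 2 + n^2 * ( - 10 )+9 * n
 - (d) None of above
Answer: b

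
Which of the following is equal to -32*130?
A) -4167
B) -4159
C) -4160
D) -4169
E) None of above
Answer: C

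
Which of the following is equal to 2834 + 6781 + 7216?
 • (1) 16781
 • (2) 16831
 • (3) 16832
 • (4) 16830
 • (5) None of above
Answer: 2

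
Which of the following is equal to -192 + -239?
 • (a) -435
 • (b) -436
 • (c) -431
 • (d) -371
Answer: c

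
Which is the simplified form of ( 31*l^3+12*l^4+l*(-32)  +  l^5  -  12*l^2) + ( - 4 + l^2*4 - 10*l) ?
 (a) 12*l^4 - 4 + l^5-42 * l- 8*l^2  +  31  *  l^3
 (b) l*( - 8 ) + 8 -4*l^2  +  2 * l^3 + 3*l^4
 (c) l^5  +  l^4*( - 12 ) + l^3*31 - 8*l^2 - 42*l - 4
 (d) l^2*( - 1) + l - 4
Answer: a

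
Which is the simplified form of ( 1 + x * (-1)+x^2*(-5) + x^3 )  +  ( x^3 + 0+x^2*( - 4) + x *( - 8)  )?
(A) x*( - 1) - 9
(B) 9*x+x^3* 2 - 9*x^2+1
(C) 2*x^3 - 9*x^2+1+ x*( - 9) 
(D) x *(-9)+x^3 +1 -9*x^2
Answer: C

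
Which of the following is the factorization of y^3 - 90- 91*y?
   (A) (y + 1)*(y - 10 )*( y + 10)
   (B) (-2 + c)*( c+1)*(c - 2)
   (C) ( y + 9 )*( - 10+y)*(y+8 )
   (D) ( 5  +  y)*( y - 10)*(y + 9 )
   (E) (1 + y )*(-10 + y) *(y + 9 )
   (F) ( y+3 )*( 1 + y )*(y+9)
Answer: E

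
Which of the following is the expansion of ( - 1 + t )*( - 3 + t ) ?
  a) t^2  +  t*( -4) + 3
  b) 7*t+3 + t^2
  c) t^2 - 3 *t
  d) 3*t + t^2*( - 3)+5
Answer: a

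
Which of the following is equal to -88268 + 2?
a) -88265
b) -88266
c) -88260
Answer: b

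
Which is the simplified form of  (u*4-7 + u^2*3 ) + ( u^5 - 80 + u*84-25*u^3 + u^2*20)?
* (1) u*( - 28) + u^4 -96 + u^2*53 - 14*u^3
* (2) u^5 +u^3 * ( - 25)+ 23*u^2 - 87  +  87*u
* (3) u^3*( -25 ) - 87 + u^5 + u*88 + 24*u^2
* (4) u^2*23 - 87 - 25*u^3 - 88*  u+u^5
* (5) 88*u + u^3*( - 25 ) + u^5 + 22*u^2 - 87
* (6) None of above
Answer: 6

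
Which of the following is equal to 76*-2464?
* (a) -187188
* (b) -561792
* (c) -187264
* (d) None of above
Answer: c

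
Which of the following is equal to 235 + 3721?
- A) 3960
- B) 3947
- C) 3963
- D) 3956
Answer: D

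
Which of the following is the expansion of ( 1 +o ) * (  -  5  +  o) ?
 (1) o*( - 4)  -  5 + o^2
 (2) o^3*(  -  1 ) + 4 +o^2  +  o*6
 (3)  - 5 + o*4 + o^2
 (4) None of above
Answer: 1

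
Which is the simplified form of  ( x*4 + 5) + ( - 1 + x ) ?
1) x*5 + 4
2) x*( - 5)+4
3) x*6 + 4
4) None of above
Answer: 1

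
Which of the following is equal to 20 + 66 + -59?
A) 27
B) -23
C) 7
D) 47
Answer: A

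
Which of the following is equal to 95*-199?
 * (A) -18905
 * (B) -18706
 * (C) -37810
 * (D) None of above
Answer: A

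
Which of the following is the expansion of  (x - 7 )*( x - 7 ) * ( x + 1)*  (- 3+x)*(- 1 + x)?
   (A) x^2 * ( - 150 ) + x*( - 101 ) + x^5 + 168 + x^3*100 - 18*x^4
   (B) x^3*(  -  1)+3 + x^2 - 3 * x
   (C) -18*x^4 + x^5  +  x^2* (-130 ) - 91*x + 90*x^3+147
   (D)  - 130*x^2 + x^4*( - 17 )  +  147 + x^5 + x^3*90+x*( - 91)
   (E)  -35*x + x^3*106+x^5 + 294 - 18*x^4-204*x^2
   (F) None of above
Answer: D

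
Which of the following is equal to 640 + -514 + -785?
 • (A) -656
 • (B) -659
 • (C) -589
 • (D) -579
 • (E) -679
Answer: B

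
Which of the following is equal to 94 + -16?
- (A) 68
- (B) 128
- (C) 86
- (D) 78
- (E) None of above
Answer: D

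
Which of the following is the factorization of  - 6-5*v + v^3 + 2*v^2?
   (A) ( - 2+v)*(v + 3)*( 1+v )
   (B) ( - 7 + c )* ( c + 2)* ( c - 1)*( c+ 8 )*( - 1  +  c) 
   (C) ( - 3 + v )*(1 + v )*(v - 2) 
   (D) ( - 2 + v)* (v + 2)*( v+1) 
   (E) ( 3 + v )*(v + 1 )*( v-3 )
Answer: A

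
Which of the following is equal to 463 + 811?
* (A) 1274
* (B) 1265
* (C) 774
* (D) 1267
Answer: A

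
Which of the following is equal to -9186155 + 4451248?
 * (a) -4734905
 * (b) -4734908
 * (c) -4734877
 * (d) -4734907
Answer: d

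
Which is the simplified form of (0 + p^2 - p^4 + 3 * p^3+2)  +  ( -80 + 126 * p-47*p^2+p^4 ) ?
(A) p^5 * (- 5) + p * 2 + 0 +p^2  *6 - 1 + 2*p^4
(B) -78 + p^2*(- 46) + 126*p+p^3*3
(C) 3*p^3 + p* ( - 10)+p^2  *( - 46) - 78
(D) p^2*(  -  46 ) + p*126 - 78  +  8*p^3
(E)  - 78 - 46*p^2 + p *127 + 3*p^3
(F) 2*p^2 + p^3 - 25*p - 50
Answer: B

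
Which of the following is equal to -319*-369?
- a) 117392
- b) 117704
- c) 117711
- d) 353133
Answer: c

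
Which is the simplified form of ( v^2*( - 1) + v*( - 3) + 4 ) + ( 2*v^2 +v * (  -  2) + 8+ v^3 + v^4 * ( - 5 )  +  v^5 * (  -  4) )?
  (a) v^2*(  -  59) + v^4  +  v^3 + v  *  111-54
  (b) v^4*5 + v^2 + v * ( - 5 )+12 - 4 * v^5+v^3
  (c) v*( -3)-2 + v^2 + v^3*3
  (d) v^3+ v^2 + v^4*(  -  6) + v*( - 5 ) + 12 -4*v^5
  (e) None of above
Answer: e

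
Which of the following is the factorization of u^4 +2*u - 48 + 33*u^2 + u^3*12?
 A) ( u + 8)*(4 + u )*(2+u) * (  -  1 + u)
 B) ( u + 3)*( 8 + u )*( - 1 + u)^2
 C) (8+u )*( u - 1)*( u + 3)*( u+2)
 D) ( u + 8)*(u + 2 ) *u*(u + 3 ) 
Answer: C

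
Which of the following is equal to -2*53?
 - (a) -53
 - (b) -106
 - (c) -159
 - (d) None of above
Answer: b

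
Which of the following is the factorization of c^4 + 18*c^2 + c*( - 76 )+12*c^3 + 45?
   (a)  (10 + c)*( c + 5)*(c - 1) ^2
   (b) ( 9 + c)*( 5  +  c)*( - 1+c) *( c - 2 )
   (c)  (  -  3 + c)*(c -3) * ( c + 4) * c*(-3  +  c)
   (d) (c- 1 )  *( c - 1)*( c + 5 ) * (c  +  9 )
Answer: d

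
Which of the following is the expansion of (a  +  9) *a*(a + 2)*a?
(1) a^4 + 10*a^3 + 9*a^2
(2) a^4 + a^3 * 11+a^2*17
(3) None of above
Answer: 3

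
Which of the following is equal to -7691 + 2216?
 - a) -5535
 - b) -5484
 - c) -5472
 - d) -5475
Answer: d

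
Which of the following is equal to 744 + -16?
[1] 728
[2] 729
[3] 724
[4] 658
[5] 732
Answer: 1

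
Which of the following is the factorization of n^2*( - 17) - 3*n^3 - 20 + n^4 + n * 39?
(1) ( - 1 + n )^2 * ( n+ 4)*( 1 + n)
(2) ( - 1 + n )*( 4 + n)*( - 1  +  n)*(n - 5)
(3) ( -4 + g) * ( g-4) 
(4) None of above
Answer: 2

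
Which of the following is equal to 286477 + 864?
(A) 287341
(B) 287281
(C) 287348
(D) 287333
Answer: A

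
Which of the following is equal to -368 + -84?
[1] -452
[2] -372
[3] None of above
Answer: 1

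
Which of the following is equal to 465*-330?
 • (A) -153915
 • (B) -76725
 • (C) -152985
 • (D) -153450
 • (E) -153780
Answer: D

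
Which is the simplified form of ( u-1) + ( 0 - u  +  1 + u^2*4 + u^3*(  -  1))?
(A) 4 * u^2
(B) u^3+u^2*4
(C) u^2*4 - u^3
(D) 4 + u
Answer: C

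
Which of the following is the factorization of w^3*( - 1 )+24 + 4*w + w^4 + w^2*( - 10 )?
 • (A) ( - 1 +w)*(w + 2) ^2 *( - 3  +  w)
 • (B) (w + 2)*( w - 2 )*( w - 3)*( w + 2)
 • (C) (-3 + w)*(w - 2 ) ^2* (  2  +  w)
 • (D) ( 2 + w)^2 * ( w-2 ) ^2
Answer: B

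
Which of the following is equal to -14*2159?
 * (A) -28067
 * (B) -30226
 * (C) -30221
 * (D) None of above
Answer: B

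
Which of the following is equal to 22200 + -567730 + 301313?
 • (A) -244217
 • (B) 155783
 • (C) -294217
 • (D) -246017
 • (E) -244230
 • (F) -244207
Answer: A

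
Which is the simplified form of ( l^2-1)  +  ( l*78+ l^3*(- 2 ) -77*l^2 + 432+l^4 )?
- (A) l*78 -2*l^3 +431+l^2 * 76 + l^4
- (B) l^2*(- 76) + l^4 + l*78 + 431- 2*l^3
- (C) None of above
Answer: B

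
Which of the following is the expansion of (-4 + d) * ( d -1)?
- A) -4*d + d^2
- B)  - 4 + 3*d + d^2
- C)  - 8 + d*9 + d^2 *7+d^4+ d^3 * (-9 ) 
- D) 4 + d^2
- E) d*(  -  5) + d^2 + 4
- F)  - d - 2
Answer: E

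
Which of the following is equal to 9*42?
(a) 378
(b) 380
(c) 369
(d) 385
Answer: a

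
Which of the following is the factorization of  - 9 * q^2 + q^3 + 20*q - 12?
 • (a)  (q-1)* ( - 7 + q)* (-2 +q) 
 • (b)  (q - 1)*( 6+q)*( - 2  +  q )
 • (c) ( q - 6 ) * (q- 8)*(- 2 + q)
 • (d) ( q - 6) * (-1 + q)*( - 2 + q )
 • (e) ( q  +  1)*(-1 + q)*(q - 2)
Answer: d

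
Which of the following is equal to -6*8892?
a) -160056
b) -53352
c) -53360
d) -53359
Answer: b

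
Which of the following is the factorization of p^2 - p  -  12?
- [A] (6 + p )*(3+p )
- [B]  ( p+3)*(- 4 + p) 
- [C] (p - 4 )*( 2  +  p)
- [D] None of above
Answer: B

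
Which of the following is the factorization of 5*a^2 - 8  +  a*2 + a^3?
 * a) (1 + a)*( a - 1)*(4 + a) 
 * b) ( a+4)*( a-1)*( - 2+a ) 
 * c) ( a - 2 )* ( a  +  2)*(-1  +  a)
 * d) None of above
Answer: d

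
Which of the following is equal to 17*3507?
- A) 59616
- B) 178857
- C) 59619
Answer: C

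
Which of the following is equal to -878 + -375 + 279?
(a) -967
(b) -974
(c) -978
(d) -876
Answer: b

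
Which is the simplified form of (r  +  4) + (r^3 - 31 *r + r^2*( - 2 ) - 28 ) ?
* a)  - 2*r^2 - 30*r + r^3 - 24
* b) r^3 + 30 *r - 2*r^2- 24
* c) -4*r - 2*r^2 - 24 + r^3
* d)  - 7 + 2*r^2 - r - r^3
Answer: a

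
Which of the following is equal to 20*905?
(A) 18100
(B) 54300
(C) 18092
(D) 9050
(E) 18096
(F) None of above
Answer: A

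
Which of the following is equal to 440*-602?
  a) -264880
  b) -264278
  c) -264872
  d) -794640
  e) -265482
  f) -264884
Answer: a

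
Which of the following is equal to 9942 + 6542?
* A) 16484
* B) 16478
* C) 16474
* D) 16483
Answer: A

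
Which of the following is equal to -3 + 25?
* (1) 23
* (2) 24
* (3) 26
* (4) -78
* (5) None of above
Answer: 5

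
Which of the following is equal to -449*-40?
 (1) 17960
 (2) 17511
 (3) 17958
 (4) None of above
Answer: 1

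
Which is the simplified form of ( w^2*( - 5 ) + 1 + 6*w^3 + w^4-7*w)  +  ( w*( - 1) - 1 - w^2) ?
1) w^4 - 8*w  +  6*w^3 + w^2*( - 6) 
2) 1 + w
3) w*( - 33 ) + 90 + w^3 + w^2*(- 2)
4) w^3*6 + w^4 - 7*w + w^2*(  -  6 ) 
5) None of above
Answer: 1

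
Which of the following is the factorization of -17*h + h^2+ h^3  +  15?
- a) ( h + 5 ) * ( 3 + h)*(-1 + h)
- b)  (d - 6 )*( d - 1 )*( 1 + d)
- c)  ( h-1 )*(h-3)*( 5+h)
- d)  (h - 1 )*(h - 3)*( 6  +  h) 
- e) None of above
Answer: c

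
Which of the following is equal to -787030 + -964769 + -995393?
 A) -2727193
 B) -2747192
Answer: B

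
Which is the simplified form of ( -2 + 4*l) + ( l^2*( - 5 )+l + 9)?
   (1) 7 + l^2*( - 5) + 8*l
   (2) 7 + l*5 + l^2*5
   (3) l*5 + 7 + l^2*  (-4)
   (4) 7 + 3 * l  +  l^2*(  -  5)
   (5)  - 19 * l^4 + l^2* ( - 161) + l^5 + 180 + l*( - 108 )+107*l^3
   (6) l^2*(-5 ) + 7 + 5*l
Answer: 6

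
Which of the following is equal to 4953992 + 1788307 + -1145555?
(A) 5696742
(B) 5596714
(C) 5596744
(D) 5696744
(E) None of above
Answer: C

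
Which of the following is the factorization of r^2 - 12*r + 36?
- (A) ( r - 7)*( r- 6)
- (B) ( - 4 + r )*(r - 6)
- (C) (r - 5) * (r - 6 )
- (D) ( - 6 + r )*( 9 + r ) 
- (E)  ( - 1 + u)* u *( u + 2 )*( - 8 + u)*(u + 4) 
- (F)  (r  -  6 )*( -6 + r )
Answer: F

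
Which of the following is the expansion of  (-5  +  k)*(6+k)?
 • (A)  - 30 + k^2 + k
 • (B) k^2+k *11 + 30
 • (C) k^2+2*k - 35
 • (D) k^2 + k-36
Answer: A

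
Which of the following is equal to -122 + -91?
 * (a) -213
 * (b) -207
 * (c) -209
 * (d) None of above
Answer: a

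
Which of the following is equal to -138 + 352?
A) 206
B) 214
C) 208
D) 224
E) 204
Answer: B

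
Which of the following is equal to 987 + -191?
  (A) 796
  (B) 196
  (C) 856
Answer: A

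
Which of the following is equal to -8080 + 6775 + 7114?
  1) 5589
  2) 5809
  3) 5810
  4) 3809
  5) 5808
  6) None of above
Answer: 2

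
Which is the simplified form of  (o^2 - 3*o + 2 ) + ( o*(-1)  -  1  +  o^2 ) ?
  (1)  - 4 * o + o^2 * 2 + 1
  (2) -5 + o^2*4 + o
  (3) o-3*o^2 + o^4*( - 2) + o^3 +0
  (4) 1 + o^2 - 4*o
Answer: 1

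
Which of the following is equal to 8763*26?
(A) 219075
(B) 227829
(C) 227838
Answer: C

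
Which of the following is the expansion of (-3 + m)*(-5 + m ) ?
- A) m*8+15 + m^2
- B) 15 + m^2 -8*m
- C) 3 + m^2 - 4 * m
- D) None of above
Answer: B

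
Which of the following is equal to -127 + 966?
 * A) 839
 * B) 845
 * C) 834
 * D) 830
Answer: A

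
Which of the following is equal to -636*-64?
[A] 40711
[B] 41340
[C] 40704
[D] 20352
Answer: C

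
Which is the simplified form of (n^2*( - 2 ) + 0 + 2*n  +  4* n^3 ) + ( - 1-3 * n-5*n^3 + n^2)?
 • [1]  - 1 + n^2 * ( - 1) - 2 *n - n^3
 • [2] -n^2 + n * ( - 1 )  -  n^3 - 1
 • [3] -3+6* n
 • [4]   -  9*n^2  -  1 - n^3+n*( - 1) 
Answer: 2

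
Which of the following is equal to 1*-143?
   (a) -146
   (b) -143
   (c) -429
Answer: b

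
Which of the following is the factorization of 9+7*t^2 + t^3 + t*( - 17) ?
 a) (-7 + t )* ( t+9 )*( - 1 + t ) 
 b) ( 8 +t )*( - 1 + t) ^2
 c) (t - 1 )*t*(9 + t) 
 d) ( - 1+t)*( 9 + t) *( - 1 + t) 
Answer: d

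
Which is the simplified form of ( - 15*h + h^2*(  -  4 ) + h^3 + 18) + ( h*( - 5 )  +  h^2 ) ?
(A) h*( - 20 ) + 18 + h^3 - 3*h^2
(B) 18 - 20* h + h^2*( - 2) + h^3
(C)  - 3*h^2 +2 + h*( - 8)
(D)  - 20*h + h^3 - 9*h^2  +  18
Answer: A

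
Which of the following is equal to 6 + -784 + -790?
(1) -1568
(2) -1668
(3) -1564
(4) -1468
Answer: 1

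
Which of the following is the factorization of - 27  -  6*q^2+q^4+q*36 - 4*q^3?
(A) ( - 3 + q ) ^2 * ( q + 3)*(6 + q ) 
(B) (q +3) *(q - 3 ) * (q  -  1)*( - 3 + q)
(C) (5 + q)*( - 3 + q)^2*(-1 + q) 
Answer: B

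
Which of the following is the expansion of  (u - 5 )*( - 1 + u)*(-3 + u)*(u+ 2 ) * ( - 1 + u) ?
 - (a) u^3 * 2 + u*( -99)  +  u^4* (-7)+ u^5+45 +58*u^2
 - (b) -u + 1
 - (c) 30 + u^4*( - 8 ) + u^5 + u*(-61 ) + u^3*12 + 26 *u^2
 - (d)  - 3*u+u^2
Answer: c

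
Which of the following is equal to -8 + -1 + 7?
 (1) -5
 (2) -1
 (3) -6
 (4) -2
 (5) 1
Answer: 4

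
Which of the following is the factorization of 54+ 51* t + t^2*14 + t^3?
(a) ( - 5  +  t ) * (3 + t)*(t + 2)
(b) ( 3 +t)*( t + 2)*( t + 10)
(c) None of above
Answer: c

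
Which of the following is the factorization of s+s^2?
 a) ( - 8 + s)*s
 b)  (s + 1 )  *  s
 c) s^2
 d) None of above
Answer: b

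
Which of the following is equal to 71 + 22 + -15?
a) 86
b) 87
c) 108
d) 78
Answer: d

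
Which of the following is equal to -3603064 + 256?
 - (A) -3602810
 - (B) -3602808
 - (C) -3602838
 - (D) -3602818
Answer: B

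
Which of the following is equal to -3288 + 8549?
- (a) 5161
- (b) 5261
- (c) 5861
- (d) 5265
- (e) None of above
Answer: b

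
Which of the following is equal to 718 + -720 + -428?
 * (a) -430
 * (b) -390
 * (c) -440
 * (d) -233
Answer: a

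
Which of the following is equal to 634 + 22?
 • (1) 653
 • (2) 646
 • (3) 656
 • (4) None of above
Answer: 3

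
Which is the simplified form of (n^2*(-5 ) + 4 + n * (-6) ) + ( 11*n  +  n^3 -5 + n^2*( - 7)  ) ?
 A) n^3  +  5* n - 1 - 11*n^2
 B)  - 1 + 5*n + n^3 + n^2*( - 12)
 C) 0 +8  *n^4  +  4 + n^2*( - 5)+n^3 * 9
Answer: B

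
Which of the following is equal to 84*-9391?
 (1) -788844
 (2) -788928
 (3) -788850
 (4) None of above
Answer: 1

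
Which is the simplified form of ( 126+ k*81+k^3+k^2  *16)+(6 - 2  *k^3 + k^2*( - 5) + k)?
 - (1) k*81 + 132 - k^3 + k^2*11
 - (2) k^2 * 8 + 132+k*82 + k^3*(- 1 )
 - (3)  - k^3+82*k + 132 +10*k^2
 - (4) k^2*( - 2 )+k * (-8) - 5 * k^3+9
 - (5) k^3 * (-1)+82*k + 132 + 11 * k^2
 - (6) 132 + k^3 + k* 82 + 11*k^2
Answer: 5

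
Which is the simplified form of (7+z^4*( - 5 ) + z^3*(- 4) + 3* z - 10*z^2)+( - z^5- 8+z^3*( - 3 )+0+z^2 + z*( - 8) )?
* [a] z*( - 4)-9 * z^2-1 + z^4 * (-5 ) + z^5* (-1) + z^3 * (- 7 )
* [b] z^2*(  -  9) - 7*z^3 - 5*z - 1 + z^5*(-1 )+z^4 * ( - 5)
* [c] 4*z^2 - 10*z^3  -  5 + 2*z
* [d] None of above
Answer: b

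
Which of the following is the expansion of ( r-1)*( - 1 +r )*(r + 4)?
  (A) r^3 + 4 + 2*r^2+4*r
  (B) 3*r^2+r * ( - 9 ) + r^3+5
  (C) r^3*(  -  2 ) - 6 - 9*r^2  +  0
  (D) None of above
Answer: D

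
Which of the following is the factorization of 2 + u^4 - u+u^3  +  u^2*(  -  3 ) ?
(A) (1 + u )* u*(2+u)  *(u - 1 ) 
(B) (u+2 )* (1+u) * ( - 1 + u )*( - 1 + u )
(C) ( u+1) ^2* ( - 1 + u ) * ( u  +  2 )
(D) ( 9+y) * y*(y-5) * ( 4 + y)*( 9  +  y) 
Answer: B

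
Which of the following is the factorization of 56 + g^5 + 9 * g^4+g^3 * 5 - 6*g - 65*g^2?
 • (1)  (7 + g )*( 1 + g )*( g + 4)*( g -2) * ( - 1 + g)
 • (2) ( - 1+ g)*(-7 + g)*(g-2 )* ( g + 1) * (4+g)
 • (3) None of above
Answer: 1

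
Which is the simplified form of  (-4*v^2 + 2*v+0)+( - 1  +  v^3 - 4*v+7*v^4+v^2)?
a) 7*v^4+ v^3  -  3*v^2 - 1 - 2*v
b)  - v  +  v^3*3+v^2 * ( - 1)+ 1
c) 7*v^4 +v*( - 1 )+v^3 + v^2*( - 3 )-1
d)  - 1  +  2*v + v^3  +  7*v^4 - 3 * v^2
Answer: a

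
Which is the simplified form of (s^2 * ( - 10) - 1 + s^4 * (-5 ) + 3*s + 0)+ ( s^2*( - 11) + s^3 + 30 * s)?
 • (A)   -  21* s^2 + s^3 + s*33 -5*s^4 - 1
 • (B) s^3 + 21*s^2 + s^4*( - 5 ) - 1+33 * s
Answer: A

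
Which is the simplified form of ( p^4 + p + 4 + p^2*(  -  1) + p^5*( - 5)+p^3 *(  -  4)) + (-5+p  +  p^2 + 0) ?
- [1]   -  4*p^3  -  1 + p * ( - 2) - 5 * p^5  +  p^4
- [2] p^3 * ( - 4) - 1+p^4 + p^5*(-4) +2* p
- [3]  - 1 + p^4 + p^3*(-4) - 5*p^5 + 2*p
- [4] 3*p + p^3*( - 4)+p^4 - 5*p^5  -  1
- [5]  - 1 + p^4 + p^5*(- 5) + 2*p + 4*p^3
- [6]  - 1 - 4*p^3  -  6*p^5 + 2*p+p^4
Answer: 3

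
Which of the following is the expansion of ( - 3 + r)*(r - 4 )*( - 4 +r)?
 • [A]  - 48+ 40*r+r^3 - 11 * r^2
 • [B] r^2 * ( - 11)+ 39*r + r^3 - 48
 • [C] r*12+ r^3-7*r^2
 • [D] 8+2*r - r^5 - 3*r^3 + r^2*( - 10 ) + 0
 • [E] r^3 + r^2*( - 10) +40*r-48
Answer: A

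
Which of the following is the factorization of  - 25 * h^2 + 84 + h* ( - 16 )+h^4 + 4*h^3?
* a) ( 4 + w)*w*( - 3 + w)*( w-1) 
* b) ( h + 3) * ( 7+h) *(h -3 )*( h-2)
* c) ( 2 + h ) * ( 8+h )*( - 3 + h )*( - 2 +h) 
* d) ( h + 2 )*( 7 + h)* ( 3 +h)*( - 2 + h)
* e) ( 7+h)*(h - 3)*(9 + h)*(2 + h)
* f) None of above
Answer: f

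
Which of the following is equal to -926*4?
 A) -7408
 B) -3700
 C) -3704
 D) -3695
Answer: C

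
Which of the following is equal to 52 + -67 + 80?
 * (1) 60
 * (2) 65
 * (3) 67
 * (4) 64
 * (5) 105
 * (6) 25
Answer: 2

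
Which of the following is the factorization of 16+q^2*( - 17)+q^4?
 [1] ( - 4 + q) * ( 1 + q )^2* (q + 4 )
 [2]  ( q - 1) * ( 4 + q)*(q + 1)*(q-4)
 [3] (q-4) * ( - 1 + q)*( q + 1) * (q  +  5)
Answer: 2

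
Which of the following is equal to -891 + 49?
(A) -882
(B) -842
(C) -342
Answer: B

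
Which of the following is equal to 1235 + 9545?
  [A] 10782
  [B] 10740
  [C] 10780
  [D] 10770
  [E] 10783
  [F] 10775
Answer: C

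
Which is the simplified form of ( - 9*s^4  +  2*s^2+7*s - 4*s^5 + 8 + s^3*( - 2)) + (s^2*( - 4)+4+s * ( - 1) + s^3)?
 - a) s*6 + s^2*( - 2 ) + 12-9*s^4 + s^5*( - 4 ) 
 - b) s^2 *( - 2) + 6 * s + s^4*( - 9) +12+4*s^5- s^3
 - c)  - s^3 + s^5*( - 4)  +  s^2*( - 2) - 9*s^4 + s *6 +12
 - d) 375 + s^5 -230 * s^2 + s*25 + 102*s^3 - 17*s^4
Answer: c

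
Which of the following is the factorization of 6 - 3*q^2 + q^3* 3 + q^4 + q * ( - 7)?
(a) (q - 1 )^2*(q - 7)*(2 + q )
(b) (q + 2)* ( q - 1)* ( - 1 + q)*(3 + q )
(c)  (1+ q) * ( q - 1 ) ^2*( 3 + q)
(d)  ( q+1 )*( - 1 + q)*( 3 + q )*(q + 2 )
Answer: b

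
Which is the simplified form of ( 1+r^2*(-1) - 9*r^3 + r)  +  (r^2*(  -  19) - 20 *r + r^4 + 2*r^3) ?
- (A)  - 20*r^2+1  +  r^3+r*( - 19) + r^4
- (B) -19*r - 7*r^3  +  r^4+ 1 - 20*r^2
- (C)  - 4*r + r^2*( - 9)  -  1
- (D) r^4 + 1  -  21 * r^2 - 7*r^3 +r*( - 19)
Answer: B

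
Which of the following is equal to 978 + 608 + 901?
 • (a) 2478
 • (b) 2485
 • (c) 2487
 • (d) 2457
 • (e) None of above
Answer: c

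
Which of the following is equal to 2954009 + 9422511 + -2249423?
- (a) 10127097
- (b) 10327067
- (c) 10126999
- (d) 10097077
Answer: a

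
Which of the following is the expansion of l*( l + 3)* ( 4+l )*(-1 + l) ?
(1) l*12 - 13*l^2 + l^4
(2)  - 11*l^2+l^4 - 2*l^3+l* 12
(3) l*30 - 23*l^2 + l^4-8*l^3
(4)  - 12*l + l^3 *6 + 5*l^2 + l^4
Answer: 4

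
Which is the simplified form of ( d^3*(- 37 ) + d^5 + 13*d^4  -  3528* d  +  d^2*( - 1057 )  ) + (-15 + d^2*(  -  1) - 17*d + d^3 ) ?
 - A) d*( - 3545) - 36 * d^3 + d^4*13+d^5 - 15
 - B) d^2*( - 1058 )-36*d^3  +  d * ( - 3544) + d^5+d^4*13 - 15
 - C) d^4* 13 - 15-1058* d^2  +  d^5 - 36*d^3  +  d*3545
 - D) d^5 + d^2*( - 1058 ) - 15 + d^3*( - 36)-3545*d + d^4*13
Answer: D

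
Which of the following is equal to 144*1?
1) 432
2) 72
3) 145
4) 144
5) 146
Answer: 4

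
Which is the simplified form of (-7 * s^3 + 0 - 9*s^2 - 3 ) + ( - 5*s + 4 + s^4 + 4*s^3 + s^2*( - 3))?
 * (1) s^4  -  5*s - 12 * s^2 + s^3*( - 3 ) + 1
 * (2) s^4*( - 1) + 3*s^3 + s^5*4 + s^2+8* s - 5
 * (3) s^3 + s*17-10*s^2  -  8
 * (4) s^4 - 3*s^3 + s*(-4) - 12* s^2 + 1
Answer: 1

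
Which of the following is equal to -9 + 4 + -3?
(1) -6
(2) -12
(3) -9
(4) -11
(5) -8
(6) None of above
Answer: 5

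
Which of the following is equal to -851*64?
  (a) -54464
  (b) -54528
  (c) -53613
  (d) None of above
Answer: a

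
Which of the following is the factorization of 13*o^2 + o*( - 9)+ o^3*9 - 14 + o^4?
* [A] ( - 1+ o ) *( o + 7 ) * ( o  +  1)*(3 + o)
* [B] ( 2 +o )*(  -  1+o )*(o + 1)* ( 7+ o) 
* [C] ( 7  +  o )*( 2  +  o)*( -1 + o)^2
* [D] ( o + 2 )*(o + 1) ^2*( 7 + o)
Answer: B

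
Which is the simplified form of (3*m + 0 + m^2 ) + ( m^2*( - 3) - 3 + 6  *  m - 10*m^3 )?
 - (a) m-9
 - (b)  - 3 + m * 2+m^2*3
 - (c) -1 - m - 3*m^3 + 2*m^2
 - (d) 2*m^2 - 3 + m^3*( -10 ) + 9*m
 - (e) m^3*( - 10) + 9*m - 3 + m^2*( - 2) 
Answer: e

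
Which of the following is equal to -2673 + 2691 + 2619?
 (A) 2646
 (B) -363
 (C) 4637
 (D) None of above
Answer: D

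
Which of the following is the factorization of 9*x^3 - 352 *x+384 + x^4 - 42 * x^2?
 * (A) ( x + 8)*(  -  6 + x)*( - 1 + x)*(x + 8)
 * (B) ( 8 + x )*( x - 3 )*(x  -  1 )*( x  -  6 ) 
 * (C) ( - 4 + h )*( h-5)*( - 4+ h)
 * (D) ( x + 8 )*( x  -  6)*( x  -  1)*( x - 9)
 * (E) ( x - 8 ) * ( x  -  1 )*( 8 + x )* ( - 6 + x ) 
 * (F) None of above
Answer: A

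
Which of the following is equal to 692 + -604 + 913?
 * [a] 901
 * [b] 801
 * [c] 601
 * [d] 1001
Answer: d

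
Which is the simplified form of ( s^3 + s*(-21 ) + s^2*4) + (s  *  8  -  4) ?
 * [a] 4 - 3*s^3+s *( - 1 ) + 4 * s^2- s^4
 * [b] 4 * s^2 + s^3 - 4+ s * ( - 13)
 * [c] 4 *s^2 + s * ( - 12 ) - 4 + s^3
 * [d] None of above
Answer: b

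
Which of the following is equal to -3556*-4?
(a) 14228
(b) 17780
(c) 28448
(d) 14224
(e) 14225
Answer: d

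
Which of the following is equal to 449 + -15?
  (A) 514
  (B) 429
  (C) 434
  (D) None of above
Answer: C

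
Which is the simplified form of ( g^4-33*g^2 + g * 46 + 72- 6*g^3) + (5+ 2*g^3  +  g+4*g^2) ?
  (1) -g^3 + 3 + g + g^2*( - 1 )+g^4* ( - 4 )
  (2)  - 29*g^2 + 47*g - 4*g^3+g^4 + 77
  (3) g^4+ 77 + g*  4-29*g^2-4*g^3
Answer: 2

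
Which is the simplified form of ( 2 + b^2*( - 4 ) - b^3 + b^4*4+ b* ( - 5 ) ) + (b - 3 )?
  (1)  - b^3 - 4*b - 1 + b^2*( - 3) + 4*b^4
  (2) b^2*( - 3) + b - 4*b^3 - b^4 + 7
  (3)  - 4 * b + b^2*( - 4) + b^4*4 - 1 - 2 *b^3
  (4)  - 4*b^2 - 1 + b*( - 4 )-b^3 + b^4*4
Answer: 4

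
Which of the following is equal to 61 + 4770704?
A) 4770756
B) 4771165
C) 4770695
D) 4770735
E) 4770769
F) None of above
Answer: F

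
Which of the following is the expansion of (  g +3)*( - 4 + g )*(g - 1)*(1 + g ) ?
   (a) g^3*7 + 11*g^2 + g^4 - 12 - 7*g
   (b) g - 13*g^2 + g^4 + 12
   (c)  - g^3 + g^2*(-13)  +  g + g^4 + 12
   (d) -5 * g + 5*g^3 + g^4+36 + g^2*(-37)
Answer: c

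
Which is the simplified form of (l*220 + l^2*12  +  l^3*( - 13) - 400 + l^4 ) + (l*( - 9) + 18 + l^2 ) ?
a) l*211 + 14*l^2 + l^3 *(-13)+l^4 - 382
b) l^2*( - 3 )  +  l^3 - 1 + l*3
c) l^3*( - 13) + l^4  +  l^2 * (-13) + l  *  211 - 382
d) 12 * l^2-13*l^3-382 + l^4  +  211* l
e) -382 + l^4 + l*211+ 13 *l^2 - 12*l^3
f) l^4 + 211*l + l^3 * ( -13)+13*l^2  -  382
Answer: f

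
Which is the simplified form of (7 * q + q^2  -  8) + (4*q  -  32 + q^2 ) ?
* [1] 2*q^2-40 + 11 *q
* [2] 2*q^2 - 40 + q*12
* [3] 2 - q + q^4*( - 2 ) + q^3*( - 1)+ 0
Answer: 1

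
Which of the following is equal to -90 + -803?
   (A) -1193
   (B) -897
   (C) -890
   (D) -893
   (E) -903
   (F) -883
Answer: D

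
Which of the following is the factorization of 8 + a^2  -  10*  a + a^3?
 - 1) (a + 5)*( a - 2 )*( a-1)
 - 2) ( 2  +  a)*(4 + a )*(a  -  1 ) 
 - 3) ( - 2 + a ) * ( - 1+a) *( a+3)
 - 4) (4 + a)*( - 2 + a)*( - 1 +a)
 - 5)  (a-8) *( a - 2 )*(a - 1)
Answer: 4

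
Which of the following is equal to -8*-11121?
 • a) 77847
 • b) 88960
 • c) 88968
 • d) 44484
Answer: c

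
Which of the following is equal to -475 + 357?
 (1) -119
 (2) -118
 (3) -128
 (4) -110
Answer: 2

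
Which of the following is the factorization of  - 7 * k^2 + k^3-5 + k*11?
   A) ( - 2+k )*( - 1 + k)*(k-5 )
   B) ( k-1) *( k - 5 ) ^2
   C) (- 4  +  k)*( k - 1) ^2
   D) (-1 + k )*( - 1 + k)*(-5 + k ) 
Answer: D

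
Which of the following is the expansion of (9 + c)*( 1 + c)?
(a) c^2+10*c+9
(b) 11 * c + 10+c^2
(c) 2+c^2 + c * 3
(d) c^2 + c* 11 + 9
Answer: a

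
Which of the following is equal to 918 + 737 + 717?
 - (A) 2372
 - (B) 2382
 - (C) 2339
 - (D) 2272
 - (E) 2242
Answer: A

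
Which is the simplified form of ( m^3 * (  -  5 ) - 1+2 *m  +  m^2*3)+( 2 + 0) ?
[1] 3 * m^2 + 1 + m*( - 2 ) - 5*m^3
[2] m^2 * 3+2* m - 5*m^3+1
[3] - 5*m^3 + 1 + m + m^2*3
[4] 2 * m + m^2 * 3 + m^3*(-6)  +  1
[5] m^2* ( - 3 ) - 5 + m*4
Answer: 2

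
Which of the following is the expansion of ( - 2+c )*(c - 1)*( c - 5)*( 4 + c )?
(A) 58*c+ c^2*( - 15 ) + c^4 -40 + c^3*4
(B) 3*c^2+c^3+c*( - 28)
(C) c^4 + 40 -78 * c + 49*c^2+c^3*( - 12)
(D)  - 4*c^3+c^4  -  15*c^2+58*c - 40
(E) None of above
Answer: D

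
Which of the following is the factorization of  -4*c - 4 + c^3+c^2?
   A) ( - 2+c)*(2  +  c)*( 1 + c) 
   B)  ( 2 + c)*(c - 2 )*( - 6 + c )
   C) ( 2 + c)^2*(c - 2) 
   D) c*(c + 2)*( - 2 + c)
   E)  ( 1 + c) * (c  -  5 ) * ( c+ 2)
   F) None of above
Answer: A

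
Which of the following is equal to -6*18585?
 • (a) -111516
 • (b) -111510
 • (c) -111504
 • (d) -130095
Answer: b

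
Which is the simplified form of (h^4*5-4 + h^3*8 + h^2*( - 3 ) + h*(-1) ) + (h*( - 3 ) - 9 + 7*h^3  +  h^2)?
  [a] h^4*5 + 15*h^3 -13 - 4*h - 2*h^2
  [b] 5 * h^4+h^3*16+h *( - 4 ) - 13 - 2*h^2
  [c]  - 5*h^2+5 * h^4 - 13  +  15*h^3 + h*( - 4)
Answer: a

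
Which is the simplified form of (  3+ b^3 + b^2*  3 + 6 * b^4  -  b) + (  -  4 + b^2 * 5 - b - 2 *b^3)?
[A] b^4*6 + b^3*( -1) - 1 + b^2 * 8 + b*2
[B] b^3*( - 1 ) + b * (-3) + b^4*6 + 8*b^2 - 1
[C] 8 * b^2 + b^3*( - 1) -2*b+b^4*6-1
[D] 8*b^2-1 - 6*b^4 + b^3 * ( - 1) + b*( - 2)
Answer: C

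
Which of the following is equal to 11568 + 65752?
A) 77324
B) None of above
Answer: B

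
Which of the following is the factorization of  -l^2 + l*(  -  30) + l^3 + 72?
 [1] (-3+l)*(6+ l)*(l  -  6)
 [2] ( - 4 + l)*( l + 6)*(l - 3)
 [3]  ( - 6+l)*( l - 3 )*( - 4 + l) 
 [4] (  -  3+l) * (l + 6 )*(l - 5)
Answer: 2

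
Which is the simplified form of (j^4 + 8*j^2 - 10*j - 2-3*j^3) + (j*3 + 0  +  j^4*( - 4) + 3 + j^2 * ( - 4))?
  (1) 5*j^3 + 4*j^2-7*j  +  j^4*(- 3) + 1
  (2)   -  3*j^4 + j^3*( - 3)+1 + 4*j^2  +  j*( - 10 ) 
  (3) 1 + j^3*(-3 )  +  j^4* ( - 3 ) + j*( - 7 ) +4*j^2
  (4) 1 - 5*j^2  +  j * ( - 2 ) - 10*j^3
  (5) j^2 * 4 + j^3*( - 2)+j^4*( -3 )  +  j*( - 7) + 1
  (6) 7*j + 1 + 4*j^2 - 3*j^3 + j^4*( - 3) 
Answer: 3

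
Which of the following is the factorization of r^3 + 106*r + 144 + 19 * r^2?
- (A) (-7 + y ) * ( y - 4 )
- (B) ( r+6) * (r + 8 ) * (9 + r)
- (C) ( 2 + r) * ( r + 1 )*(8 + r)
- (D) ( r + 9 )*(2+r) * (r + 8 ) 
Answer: D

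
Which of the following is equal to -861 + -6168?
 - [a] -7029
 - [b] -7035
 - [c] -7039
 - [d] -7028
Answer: a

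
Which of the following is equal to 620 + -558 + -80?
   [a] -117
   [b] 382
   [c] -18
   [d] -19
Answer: c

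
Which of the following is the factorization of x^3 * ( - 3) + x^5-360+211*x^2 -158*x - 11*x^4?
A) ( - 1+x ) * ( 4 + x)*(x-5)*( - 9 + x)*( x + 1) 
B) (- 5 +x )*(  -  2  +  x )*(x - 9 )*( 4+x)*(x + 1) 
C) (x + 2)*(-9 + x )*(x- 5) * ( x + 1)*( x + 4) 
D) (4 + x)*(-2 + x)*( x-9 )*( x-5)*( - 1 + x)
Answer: B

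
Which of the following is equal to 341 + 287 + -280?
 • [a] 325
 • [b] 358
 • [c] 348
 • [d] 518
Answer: c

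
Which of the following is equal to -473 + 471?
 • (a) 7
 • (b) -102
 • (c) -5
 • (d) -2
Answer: d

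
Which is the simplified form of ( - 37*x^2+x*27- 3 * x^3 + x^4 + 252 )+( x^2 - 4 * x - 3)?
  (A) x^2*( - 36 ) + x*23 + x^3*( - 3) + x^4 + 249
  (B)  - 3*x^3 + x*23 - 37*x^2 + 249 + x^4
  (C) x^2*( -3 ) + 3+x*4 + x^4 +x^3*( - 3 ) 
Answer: A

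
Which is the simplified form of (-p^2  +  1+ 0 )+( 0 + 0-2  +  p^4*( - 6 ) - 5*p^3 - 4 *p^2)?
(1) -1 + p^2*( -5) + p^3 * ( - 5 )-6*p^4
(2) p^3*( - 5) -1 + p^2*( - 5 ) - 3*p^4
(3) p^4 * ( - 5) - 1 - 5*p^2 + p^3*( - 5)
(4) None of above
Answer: 1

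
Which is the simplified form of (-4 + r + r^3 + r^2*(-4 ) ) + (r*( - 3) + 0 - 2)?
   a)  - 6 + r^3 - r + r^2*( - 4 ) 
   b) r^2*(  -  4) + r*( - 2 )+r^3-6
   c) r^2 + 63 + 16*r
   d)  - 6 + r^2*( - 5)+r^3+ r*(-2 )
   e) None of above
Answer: b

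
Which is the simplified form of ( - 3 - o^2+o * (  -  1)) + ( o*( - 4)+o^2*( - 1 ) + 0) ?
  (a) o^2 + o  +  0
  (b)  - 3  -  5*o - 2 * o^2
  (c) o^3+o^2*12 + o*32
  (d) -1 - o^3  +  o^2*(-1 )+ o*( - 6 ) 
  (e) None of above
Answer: b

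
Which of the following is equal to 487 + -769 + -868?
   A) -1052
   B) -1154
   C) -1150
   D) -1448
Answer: C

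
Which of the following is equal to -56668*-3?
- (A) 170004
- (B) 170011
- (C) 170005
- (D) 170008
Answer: A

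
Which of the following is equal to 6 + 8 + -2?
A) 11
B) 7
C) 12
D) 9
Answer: C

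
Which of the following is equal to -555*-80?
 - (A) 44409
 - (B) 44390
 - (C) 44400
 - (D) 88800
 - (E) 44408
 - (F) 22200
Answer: C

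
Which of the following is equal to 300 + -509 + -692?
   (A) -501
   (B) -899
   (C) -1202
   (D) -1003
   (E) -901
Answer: E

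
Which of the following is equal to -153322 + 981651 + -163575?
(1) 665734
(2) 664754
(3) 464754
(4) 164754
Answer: 2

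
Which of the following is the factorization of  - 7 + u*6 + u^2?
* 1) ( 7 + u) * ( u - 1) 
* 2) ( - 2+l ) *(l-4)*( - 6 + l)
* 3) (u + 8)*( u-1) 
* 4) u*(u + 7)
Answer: 1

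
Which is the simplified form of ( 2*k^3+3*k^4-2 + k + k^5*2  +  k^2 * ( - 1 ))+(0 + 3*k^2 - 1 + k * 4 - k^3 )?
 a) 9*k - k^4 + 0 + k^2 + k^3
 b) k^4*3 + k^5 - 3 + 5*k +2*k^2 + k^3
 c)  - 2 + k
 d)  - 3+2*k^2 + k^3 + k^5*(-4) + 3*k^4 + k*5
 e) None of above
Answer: e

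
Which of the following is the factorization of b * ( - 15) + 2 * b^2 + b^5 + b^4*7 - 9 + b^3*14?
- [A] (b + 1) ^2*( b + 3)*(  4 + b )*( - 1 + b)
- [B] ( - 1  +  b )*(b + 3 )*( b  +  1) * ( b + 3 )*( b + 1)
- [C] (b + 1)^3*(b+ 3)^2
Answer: B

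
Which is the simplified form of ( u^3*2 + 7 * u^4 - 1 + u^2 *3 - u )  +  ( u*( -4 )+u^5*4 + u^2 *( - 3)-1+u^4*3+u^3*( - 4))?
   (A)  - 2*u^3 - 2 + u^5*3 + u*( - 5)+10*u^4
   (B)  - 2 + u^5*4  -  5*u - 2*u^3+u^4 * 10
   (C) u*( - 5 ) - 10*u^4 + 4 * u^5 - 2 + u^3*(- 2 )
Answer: B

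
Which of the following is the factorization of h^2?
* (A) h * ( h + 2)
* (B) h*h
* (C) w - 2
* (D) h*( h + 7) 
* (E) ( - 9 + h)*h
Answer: B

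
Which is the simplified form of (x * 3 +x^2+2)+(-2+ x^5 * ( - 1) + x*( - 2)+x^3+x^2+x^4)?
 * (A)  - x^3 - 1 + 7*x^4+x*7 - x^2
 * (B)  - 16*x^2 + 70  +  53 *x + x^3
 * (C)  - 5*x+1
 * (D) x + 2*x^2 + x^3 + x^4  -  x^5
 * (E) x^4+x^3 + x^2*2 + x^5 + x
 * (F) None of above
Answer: D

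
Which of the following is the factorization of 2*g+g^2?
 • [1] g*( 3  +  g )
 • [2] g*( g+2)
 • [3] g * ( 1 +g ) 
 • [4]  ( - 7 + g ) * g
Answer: 2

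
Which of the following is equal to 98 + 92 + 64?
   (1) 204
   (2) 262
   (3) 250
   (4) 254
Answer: 4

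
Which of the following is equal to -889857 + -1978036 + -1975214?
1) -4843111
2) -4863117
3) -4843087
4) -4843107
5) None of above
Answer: 4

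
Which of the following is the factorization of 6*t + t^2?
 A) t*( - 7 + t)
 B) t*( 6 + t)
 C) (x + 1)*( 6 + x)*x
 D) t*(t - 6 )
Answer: B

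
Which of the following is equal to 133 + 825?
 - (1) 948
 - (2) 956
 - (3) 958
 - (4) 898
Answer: 3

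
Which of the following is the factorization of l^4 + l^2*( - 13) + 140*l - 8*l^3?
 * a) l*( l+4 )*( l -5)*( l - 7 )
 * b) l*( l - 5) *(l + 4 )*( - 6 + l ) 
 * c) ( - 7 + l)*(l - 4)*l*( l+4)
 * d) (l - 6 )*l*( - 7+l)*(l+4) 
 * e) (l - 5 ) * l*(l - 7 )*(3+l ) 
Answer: a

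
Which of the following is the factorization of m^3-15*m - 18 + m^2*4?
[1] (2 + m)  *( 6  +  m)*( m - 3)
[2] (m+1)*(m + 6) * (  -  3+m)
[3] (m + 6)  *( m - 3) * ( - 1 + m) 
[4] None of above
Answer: 2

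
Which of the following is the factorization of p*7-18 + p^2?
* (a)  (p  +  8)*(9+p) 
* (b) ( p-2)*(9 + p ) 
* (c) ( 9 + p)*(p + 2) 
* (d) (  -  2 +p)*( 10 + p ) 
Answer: b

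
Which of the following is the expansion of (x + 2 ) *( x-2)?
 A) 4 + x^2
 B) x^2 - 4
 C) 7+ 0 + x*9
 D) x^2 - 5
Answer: B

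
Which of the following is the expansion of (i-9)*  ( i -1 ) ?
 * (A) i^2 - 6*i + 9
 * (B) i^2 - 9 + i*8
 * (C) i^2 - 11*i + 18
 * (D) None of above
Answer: D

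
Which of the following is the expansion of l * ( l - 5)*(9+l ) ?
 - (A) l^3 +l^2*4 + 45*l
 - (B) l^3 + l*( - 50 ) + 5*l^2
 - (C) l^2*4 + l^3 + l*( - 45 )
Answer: C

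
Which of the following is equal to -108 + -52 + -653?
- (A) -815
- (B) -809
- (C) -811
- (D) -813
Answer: D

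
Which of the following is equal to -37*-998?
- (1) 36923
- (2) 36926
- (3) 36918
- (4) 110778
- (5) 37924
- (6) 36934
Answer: 2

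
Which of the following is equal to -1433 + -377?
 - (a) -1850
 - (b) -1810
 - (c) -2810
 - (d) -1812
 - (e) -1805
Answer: b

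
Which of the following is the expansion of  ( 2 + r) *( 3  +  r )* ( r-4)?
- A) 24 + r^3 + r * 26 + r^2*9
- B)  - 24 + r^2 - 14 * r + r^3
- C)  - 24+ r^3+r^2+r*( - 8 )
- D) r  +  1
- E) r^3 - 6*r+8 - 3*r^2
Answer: B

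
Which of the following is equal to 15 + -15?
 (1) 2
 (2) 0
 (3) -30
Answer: 2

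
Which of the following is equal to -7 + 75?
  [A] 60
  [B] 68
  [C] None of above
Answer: B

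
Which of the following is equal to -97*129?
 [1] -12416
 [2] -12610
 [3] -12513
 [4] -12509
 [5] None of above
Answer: 3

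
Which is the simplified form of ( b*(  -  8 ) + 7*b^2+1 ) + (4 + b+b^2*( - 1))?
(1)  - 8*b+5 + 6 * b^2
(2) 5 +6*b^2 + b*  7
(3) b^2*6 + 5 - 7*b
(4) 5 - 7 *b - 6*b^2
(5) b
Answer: 3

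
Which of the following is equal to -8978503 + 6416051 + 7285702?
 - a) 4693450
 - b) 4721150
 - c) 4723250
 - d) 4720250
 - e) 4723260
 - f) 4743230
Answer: c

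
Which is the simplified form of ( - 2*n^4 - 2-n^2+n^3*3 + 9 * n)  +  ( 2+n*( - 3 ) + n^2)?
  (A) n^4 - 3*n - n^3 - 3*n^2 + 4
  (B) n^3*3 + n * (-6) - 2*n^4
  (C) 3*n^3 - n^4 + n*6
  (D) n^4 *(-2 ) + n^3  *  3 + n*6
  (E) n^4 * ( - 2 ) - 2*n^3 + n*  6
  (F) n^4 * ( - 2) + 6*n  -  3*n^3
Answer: D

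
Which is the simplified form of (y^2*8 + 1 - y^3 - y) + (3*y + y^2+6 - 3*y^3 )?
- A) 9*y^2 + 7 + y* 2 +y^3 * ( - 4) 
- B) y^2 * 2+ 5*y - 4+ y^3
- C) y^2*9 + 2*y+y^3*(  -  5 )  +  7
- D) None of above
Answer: A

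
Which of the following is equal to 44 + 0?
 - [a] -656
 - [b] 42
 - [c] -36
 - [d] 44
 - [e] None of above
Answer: d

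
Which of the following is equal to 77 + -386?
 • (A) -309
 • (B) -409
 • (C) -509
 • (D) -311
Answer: A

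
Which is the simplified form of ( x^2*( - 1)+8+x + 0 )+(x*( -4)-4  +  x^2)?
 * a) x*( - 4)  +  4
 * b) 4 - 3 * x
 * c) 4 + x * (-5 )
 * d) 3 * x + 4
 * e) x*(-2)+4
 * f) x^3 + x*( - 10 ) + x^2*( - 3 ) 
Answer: b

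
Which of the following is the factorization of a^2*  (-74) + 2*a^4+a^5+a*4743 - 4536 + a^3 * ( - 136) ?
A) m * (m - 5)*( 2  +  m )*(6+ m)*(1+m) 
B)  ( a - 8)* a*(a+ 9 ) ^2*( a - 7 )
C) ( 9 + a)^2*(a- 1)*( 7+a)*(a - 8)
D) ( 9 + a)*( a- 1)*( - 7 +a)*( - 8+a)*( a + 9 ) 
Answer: D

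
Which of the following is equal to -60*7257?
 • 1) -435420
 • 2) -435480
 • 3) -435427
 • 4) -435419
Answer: 1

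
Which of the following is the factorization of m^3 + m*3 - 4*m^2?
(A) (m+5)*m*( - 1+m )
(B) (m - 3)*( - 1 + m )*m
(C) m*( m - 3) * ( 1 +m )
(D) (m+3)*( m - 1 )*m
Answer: B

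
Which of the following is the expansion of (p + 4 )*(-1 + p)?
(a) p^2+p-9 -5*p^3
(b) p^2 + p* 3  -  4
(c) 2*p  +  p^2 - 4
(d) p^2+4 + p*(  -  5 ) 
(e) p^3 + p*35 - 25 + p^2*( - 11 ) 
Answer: b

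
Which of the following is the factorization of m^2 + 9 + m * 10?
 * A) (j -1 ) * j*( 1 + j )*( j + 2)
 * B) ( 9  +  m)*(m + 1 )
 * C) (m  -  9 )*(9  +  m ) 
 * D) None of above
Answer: B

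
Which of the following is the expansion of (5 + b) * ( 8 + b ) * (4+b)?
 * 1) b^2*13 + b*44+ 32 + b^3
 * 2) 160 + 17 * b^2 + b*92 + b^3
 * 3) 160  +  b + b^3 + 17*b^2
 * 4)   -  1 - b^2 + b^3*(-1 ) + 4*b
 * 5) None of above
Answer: 2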